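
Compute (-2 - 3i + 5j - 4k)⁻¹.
-0.037 + 0.0556i - 0.0926j + 0.0741k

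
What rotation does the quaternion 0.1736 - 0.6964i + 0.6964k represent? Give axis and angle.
axis = (-√2/2, 0, √2/2), θ = 160°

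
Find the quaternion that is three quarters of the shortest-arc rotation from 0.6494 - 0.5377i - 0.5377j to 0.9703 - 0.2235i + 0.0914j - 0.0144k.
0.9427 - 0.3245i - 0.0768j - 0.0113k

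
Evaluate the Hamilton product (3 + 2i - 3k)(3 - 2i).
13 + 6j - 9k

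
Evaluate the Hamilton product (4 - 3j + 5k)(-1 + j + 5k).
-26 - 20i + 7j + 15k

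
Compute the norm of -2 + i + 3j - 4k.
√30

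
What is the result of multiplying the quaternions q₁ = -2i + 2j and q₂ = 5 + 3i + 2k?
6 - 6i + 14j - 6k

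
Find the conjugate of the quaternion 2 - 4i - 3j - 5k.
2 + 4i + 3j + 5k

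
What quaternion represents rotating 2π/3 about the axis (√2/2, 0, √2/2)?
0.5 + 0.6124i + 0.6124k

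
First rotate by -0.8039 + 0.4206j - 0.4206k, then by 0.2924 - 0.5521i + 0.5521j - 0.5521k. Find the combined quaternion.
-0.6995 + 0.4438i - 0.5531j + 0.0886k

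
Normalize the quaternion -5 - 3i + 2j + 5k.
-0.6299 - 0.378i + 0.252j + 0.6299k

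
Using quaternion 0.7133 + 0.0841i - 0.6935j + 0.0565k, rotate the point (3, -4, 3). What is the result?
(-2.055, -4.621, 2.902)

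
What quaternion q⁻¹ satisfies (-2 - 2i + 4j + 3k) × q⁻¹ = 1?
-0.0606 + 0.0606i - 0.1212j - 0.0909k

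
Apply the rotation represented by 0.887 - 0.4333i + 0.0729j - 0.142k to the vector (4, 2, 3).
(4.931, 2.152, 0.238)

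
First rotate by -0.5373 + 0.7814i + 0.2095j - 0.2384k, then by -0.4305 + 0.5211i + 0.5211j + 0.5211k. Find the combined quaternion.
-0.1608 - 0.8498i + 0.1612j - 0.4754k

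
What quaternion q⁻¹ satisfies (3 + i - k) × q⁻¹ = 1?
0.2727 - 0.0909i + 0.0909k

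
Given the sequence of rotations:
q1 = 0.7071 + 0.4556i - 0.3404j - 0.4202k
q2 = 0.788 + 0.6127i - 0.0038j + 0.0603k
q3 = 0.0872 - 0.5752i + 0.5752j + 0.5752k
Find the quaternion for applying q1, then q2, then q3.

q2 · q1 = 0.3021 + 0.8144i + 0.014j - 0.4953k
q3 · q2 · q1 = 0.7716 - 0.3957i + 0.3585j - 0.3459k
0.7716 - 0.3957i + 0.3585j - 0.3459k


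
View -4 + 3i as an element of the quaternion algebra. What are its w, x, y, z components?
-4 + 3i + 0j + 0k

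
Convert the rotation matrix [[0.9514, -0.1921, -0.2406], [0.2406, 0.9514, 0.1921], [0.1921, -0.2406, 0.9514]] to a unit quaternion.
0.9816 - 0.1102i - 0.1102j + 0.1102k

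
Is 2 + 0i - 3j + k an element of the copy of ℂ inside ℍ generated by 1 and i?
No. The quaternion 2 - 3j + k has j-coefficient y = -3 and k-coefficient z = 1, not both zero, so it does not lie in the complex subalgebra spanned by 1 and i.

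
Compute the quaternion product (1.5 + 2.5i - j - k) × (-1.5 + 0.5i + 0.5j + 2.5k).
-0.5 - 5i - 4.5j + 7k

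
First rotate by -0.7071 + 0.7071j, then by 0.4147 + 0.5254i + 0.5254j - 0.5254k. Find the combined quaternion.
-0.6647 - 0.0783j + 0.743k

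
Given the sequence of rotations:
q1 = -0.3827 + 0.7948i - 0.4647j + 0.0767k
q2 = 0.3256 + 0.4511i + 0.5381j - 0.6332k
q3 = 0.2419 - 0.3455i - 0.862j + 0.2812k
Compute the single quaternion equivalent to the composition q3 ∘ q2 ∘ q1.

q2 · q1 = -0.1845 - 0.1668i - 0.8951j - 0.37k
q3 · q2 · q1 = -0.7698 + 0.594i - 0.2322j + 0.0241k
-0.7698 + 0.594i - 0.2322j + 0.0241k


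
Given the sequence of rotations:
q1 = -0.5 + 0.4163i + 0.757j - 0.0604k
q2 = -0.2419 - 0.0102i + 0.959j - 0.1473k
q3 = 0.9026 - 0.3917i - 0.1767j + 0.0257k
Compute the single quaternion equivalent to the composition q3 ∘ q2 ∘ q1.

q2 · q1 = -0.6097 - 0.042i - 0.7246j - 0.3187k
q3 · q2 · q1 = -0.6866 + 0.2758i - 0.6722j - 0.0269k
-0.6866 + 0.2758i - 0.6722j - 0.0269k


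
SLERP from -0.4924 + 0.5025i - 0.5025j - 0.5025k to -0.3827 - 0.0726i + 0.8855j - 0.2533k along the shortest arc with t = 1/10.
-0.4217 + 0.496i - 0.6114j - 0.4498k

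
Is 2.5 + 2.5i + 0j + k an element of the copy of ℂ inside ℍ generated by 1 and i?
No. The quaternion 2.5 + 2.5i + k has j-coefficient y = 0 and k-coefficient z = 1, not both zero, so it does not lie in the complex subalgebra spanned by 1 and i.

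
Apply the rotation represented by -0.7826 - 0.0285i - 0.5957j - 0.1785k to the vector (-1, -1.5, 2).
(2.027, -1.379, 1.114)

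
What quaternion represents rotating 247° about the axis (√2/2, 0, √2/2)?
-0.5519 + 0.5896i + 0.5896k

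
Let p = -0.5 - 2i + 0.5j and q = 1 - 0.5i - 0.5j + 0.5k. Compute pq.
-1.25 - 1.5i + 1.75j + k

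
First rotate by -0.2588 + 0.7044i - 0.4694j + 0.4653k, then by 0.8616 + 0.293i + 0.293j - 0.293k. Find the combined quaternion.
-0.1555 + 0.5299i - 0.823j + 0.1328k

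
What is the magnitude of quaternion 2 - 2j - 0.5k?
2.872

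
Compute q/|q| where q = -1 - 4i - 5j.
-0.1543 - 0.6172i - 0.7715j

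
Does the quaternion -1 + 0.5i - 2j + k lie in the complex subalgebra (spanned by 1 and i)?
No. The quaternion -1 + 0.5i - 2j + k has j-coefficient y = -2 and k-coefficient z = 1, not both zero, so it does not lie in the complex subalgebra spanned by 1 and i.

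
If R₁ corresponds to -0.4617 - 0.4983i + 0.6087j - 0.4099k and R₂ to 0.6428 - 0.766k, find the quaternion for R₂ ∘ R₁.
-0.6108 + 0.146i + 0.773j + 0.0902k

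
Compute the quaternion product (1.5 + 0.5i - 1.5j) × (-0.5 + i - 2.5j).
-5 + 1.25i - 3j + 0.25k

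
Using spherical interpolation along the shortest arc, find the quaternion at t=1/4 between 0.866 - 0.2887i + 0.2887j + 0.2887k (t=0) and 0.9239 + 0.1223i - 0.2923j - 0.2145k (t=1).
0.9547 - 0.1956i + 0.1471j + 0.1693k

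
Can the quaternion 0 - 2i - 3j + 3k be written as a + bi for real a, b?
No. The quaternion -2i - 3j + 3k has j-coefficient y = -3 and k-coefficient z = 3, not both zero, so it does not lie in the complex subalgebra spanned by 1 and i.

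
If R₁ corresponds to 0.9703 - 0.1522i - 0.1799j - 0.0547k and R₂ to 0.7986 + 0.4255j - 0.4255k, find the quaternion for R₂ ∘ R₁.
0.8282 - 0.2214i + 0.334j - 0.3918k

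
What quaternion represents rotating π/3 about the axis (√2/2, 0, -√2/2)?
0.866 + 0.3536i - 0.3536k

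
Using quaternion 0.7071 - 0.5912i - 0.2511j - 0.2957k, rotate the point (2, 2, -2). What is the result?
(2.839, -1.96, -0.315)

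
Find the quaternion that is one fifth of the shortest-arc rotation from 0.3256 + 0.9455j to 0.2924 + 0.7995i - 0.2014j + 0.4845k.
0.217 - 0.2336i + 0.9372j - 0.1415k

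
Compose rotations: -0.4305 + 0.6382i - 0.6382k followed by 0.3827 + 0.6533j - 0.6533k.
-0.5817 - 0.1727i - 0.6982j - 0.3799k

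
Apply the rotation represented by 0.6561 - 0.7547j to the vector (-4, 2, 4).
(-3.405, 2, -4.518)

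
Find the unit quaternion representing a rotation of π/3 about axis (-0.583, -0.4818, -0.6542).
0.866 - 0.2915i - 0.2409j - 0.3271k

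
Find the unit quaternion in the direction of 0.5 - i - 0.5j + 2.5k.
0.1796 - 0.3592i - 0.1796j + 0.898k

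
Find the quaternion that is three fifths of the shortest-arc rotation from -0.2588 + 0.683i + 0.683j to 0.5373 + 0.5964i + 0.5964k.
0.2586 + 0.7873i + 0.3521j + 0.4352k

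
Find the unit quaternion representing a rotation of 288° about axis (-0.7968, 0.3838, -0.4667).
-0.809 - 0.4683i + 0.2256j - 0.2743k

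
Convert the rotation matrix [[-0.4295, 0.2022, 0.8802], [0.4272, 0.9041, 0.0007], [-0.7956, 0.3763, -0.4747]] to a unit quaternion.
0.5 + 0.1878i + 0.8379j + 0.1125k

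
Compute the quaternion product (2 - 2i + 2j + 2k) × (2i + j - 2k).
6 - 2i + 2j - 10k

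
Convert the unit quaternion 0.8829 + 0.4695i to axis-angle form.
axis = (1, 0, 0), θ = 56°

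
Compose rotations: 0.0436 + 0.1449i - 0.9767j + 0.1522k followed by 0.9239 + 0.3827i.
-0.0152 + 0.1506i - 0.9606j - 0.2332k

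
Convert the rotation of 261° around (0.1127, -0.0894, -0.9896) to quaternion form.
-0.6494 + 0.0857i - 0.068j - 0.7525k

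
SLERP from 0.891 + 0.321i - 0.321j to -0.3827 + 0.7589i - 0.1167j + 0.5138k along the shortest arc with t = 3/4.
0.6764 - 0.57i - 0.0127j - 0.4662k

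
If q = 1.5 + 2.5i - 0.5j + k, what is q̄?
1.5 - 2.5i + 0.5j - k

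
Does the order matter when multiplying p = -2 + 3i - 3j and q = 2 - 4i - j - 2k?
Yes: pq = 5 + 20i + 2j - 11k ≠ 5 + 8i - 10j + 19k = qp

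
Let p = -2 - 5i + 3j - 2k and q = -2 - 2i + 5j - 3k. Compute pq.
-27 + 15i - 27j - 9k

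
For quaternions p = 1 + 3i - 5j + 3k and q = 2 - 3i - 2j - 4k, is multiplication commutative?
No: pq = 13 + 29i - 9j - 19k ≠ 13 - 23i - 15j + 23k = qp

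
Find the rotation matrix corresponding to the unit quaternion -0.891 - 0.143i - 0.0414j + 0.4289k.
[[0.6287, 0.7761, -0.0489], [-0.7525, 0.5912, -0.2903], [-0.1964, 0.2193, 0.9557]]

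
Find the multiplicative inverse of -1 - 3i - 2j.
-0.0714 + 0.2143i + 0.1429j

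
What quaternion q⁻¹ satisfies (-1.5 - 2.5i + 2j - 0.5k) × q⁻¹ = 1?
-0.1176 + 0.1961i - 0.1569j + 0.0392k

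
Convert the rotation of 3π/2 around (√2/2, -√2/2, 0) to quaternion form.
-0.7071 + 0.5i - 0.5j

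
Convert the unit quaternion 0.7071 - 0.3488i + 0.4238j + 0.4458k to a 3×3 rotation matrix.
[[0.2433, -0.9261, 0.2883], [0.3348, 0.3592, 0.8711], [-0.9103, -0.1154, 0.3975]]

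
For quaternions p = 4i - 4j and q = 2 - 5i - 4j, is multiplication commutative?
No: pq = 4 + 8i - 8j - 36k ≠ 4 + 8i - 8j + 36k = qp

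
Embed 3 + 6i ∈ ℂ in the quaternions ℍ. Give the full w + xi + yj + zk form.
3 + 6i + 0j + 0k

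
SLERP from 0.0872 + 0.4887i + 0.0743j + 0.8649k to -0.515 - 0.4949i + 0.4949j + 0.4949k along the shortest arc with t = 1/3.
-0.1633 + 0.1724i + 0.2855j + 0.9285k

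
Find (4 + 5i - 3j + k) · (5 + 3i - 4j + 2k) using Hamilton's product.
-9 + 35i - 38j + 2k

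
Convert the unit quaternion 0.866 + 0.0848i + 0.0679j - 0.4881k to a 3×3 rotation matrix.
[[0.5143, 0.8569, 0.0348], [-0.8339, 0.5091, -0.2132], [-0.2004, 0.0806, 0.9764]]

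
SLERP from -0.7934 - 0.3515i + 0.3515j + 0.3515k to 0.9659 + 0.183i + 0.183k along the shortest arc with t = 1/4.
-0.878 - 0.3228i + 0.2734j + 0.224k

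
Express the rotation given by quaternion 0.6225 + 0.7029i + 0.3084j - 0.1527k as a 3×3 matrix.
[[0.7631, 0.6237, 0.1693], [0.2434, -0.0348, -0.9693], [-0.5986, 0.7809, -0.1784]]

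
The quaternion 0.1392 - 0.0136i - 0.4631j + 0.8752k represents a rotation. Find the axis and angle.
axis = (-0.0137, -0.4677, 0.8838), θ = 164°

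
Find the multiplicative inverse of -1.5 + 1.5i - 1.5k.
-0.2222 - 0.2222i + 0.2222k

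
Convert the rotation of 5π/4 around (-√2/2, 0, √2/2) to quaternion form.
-0.3827 - 0.6533i + 0.6533k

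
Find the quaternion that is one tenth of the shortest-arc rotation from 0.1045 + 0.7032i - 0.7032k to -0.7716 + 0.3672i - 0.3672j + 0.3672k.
0.217 + 0.6323i + 0.0547j - 0.7417k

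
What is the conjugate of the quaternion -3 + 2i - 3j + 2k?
-3 - 2i + 3j - 2k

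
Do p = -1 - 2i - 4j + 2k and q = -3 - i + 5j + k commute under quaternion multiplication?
No: pq = 19 - 7i + 7j - 21k ≠ 19 + 21i + 7j + 7k = qp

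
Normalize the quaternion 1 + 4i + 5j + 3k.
0.14 + 0.5601i + 0.7001j + 0.4201k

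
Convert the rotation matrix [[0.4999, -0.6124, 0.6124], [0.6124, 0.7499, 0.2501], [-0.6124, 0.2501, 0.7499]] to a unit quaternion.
0.866 + 0.3536j + 0.3536k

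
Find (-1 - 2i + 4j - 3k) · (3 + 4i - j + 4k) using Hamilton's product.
21 + 3i + 9j - 27k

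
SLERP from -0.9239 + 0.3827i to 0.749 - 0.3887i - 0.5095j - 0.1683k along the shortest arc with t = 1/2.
-0.8719 + 0.402i + 0.2655j + 0.0877k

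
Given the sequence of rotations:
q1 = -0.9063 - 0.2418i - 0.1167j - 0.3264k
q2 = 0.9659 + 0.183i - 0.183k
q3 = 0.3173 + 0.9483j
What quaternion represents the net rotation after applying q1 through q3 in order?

q2 · q1 = -0.8909 - 0.4208i - 0.0087j - 0.1708k
q3 · q2 · q1 = -0.2744 - 0.2955i - 0.8476j + 0.3448k
-0.2744 - 0.2955i - 0.8476j + 0.3448k


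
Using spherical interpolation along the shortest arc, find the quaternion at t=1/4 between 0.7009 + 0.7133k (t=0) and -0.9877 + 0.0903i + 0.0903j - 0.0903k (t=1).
0.8138 - 0.0245i - 0.0245j + 0.5802k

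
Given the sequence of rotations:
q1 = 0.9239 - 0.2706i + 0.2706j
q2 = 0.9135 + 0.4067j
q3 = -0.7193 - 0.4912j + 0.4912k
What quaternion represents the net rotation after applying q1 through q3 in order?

q2 · q1 = 0.7339 - 0.2472i + 0.6229j + 0.1101k
q3 · q2 · q1 = -0.276 - 0.1822i - 0.93j + 0.1599k
-0.276 - 0.1822i - 0.93j + 0.1599k


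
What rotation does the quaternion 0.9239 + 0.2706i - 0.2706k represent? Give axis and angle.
axis = (√2/2, 0, -√2/2), θ = π/4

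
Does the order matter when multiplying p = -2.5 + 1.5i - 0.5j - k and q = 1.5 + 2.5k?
Yes: pq = -1.25 + i - 4.5j - 7.75k ≠ -1.25 + 3.5i + 3j - 7.75k = qp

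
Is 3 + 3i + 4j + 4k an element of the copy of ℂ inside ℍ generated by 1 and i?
No. The quaternion 3 + 3i + 4j + 4k has j-coefficient y = 4 and k-coefficient z = 4, not both zero, so it does not lie in the complex subalgebra spanned by 1 and i.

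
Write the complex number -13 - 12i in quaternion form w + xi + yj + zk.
-13 - 12i + 0j + 0k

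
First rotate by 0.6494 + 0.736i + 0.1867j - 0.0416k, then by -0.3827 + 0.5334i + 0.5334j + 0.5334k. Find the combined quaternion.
-0.7185 - 0.0571i + 0.6897j + 0.0693k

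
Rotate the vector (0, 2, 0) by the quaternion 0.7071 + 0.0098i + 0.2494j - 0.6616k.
(1.881, 0.249, -0.632)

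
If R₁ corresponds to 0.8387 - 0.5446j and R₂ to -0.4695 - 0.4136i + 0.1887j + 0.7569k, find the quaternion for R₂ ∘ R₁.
-0.291 + 0.0653i + 0.414j + 0.8601k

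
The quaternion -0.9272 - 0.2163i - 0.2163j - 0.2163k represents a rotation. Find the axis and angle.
axis = (-√3/3, -√3/3, -√3/3), θ = 316°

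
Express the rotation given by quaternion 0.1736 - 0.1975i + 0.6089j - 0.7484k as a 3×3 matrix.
[[-0.8617, 0.0193, 0.507], [-0.5004, -0.1982, -0.8428], [0.0842, -0.98, 0.1805]]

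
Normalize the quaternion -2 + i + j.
-0.8165 + 0.4082i + 0.4082j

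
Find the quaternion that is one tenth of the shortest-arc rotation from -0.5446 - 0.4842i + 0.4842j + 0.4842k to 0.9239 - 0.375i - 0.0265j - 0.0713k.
-0.6333 - 0.4099i + 0.4613j + 0.467k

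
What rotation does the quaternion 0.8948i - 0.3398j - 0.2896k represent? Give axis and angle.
axis = (0.8948, -0.3398, -0.2896), θ = π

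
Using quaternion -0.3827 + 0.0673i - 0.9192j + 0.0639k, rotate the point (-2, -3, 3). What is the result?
(3.757, -2.801, -0.2)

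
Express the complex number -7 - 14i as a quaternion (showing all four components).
-7 - 14i + 0j + 0k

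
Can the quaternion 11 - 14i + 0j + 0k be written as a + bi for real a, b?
Yes. The quaternion 11 - 14i has j- and k-coefficients y = z = 0, so it lies in the complex subalgebra spanned by 1 and i.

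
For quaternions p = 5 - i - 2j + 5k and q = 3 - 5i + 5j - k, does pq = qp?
No: pq = 25 - 51i - 7j - 5k ≠ 25 - 5i + 45j + 25k = qp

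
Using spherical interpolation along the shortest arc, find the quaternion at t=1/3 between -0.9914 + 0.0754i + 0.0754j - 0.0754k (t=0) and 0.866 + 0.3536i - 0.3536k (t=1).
-0.9933 - 0.073i + 0.0522j + 0.073k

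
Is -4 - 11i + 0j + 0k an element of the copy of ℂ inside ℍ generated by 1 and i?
Yes. The quaternion -4 - 11i has j- and k-coefficients y = z = 0, so it lies in the complex subalgebra spanned by 1 and i.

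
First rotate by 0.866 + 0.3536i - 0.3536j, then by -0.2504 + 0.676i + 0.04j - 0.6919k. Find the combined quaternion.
-0.4417 + 0.2522i - 0.1215j - 0.8524k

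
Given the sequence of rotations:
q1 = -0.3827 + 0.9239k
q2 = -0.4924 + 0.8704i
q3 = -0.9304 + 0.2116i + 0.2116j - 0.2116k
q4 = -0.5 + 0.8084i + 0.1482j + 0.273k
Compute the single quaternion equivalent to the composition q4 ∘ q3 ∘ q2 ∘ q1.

q2 · q1 = 0.1884 - 0.3331i - 0.8042j - 0.4549k
q3 · q2 · q1 = -0.0309 + 0.0834i + 0.9548j + 0.2837k
q4 · q3 · q2 · q1 = -0.2709 - 0.2853i - 0.6886j + 0.6092k
-0.2709 - 0.2853i - 0.6886j + 0.6092k


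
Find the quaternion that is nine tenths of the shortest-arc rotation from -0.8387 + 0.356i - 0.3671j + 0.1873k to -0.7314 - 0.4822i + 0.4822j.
-0.8121 - 0.413i + 0.4115j + 0.0252k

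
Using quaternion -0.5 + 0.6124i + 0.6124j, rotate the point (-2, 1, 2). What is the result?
(-0.975, -0.025, -2.837)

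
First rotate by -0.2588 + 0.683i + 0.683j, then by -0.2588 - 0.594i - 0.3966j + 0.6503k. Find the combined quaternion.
0.7436 - 0.4672i + 0.37j - 0.3031k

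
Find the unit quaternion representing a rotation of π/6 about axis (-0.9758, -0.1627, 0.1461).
0.9659 - 0.2526i - 0.0421j + 0.0378k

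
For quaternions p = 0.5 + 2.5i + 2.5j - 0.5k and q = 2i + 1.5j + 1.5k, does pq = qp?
No: pq = -8 + 5.5i - 4j - 0.5k ≠ -8 - 3.5i + 5.5j + 2k = qp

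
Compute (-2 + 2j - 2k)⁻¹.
-0.1667 - 0.1667j + 0.1667k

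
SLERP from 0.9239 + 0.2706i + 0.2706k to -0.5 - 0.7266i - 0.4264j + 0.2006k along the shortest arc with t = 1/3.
0.8585 + 0.4717i + 0.1619j + 0.1197k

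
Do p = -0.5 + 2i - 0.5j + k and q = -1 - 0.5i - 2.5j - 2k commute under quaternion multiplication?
No: pq = 2.25 + 1.75i + 5.25j - 5.25k ≠ 2.25 - 5.25i - 1.75j + 5.25k = qp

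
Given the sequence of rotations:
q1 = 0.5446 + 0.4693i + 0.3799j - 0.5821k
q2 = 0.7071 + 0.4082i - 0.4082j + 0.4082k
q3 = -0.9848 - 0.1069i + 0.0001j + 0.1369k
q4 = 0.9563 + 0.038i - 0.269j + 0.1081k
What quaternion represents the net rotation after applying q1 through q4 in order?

q2 · q1 = 0.5862 + 0.6367i + 0.4755j + 0.1573k
q3 · q2 · q1 = -0.5308 - 0.7548i - 0.3642j - 0.1256k
q4 · q3 · q2 · q1 = -0.5633 - 0.6688i - 0.2823j - 0.3944k
-0.5633 - 0.6688i - 0.2823j - 0.3944k


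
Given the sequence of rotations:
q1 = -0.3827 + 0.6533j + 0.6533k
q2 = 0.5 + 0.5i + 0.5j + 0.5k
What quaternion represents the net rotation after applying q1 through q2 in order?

q2 · q1 = -0.8447 - 0.1913i - 0.1913j + 0.462k
-0.8447 - 0.1913i - 0.1913j + 0.462k


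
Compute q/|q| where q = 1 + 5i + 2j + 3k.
0.1601 + 0.8006i + 0.3203j + 0.4804k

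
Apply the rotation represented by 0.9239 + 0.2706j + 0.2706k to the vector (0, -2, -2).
(0, -2, -2)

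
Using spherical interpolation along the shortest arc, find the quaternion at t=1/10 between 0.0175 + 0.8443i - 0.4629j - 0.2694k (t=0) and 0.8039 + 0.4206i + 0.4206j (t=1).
0.1305 + 0.8747i - 0.3876j - 0.2601k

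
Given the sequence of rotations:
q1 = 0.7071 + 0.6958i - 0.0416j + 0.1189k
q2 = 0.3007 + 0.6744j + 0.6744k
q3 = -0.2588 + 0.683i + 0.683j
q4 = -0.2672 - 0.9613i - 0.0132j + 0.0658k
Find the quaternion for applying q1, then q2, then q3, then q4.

q2 · q1 = 0.1605 + 0.3175i + 0.9336j + 0.0434k
q3 · q2 · q1 = -0.896 + 0.0571i - 0.1616j + 0.4096k
q4 · q3 · q2 · q1 = 0.2652 + 0.8513i + 0.4525j - 0.0123k
0.2652 + 0.8513i + 0.4525j - 0.0123k


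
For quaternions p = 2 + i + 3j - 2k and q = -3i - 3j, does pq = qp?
No: pq = 12 - 12i + 6k ≠ 12 - 12j - 6k = qp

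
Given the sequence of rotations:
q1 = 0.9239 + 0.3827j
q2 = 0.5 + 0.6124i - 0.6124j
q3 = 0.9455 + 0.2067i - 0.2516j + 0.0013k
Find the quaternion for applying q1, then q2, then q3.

q2 · q1 = 0.6963 + 0.5658i - 0.3744j + 0.2344k
q3 · q2 · q1 = 0.4469 + 0.6204i - 0.5769j + 0.2875k
0.4469 + 0.6204i - 0.5769j + 0.2875k


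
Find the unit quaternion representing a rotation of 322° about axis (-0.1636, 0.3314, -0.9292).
-0.9455 - 0.0533i + 0.1079j - 0.3025k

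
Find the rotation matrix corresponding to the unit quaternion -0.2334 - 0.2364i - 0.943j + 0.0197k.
[[-0.7793, 0.455, 0.4309], [0.4367, 0.8875, -0.1475], [-0.4495, 0.0732, -0.8903]]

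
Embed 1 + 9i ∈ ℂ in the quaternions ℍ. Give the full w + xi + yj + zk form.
1 + 9i + 0j + 0k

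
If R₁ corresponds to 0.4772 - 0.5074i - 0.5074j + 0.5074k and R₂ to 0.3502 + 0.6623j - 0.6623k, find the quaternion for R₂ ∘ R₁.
0.8392 - 0.1777i + 0.4744j + 0.1977k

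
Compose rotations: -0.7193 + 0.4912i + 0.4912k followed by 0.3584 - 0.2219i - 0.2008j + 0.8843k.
-0.5832 + 0.237i + 0.6878j - 0.3614k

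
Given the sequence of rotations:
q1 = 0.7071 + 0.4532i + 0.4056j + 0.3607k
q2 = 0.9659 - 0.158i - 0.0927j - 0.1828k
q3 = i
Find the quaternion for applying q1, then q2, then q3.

q2 · q1 = 0.8581 + 0.3667i + 0.3004j + 0.1971k
q3 · q2 · q1 = -0.3667 + 0.8581i - 0.1971j + 0.3004k
-0.3667 + 0.8581i - 0.1971j + 0.3004k


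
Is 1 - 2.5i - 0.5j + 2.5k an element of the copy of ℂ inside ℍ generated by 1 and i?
No. The quaternion 1 - 2.5i - 0.5j + 2.5k has j-coefficient y = -0.5 and k-coefficient z = 2.5, not both zero, so it does not lie in the complex subalgebra spanned by 1 and i.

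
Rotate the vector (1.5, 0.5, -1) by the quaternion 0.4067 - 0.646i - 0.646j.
(1.191, 0.809, 1.195)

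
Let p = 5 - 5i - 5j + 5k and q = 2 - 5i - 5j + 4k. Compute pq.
-60 - 30i - 40j + 30k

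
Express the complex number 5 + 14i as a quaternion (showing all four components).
5 + 14i + 0j + 0k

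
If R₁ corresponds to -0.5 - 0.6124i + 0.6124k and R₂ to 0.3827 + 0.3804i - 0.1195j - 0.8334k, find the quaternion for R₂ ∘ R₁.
0.552 - 0.4977i + 0.3372j + 0.5779k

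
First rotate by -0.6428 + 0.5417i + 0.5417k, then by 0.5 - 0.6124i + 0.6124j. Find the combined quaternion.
0.0103 + 0.9962i - 0.0619j - 0.0609k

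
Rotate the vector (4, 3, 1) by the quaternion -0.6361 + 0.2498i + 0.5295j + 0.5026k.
(2.025, 0.461, 4.657)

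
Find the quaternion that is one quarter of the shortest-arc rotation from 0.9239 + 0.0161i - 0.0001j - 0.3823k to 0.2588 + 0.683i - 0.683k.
0.8297 + 0.2163i - 0.0001j - 0.5146k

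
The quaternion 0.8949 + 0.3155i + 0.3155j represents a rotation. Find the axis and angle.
axis = (√2/2, √2/2, 0), θ = 53°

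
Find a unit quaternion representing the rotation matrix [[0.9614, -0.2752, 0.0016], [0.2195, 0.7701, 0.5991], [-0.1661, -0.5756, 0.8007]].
0.9397 - 0.3125i + 0.0446j + 0.1316k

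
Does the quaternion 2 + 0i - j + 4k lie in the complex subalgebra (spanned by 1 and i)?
No. The quaternion 2 - j + 4k has j-coefficient y = -1 and k-coefficient z = 4, not both zero, so it does not lie in the complex subalgebra spanned by 1 and i.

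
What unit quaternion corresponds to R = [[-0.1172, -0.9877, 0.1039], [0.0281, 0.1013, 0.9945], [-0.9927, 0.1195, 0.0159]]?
0.5 - 0.4375i + 0.5483j + 0.5079k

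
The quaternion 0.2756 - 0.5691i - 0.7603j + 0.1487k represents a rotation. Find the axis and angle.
axis = (-0.592, -0.7909, 0.1547), θ = 148°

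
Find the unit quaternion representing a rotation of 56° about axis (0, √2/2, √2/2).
0.8829 + 0.332j + 0.332k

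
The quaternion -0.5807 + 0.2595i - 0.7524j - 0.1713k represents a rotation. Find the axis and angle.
axis = (0.3187, -0.9242, -0.2104), θ = 251°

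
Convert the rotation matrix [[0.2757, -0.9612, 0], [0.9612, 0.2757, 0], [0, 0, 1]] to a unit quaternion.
0.7987 + 0.6018k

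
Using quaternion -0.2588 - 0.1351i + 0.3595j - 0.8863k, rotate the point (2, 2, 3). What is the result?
(-2.611, -2.613, 1.832)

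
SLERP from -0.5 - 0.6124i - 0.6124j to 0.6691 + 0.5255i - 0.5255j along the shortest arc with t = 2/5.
-0.6922 - 0.7005i - 0.1738j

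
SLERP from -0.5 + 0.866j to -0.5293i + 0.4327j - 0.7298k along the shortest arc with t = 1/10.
-0.4726 - 0.0676i + 0.8737j - 0.0932k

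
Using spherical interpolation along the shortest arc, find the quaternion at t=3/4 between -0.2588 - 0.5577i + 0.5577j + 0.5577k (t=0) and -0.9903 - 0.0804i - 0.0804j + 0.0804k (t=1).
-0.9283 - 0.2504i + 0.1134j + 0.2504k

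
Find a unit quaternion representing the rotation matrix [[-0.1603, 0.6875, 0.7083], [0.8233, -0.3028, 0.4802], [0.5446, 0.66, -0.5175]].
0.0698 + 0.6442i + 0.5863j + 0.4862k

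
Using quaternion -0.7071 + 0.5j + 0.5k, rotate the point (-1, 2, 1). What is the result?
(0.707, 2.207, 0.793)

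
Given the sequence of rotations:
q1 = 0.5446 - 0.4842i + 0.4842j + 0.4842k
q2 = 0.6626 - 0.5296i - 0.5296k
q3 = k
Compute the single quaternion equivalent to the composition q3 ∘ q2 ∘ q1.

q2 · q1 = 0.3609 - 0.3528i + 0.8337j - 0.224k
q3 · q2 · q1 = 0.224 - 0.8337i - 0.3528j + 0.3609k
0.224 - 0.8337i - 0.3528j + 0.3609k


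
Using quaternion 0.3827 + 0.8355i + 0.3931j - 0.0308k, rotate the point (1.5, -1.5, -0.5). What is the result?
(-0.112, 1.879, -1.099)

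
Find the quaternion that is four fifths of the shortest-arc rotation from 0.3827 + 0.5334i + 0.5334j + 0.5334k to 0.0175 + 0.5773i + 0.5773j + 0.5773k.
0.0924 + 0.5749i + 0.5749j + 0.5749k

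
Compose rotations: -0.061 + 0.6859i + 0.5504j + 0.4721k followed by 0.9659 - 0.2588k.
0.0633 + 0.805i + 0.3541j + 0.4718k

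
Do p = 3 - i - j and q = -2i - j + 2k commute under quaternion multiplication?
No: pq = -3 - 8i - j + 5k ≠ -3 - 4i - 5j + 7k = qp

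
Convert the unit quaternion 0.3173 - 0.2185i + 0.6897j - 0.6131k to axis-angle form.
axis = (-0.2304, 0.7273, -0.6465), θ = 143°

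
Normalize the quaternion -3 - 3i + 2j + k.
-0.6255 - 0.6255i + 0.417j + 0.2085k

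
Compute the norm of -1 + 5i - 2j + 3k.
√39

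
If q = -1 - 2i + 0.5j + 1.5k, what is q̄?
-1 + 2i - 0.5j - 1.5k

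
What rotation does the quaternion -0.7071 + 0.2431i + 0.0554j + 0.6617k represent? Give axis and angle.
axis = (0.3438, 0.0783, 0.9358), θ = 3π/2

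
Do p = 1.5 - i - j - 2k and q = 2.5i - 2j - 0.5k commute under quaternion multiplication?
No: pq = -0.5 + 0.25i - 8.5j + 3.75k ≠ -0.5 + 7.25i + 2.5j - 5.25k = qp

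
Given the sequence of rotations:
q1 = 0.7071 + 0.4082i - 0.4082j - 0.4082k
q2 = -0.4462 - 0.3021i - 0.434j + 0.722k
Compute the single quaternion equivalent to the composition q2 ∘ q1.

q2 · q1 = -0.0746 + 0.0761i + 0.0467j + 0.9931k
-0.0746 + 0.0761i + 0.0467j + 0.9931k


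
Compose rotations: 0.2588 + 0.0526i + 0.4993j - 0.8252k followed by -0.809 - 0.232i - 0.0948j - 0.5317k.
-0.5886 + 0.2411i - 0.6479j + 0.4191k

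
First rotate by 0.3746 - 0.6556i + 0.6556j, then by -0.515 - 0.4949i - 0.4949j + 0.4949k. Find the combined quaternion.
-0.1929 - 0.1722i - 0.8475j - 0.4635k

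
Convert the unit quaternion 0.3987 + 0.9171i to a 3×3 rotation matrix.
[[1, 0, 0], [0, -0.6821, -0.7313], [0, 0.7313, -0.6821]]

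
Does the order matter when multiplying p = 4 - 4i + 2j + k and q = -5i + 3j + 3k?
Yes: pq = -29 - 17i + 19j + 10k ≠ -29 - 23i + 5j + 14k = qp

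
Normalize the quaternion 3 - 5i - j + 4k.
0.4201 - 0.7001i - 0.14j + 0.5601k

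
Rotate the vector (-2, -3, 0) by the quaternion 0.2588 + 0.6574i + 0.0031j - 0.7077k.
(-1.108, 3.323, 0.857)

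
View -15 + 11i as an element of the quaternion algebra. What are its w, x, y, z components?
-15 + 11i + 0j + 0k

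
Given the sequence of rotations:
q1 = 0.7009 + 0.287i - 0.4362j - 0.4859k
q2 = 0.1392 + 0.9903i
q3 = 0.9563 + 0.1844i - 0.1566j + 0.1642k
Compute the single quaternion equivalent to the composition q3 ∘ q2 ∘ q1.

q2 · q1 = -0.1867 + 0.7341i + 0.4205j - 0.4996k
q3 · q2 · q1 = -0.166 + 0.6768i + 0.644j - 0.3159k
-0.166 + 0.6768i + 0.644j - 0.3159k


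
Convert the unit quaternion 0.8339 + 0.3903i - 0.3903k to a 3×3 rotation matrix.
[[0.6953, 0.6509, -0.3047], [-0.6509, 0.3907, -0.6509], [-0.3047, 0.6509, 0.6953]]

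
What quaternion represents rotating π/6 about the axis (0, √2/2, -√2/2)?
0.9659 + 0.183j - 0.183k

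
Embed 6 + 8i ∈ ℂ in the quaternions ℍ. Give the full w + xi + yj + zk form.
6 + 8i + 0j + 0k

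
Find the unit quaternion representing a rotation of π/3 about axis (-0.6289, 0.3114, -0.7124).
0.866 - 0.3145i + 0.1557j - 0.3562k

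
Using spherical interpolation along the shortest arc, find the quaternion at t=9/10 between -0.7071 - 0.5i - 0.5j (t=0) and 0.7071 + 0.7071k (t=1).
-0.7459 - 0.0603i - 0.0603j - 0.6606k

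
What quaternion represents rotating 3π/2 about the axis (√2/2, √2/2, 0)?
-0.7071 + 0.5i + 0.5j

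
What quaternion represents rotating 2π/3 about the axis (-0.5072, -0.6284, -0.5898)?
0.5 - 0.4392i - 0.5442j - 0.5108k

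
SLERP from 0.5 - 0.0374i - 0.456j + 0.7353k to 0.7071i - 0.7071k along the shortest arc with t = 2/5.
0.3349 - 0.3516i - 0.3055j + 0.8191k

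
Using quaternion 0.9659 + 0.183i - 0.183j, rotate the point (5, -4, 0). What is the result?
(4.933, -4.067, 0.354)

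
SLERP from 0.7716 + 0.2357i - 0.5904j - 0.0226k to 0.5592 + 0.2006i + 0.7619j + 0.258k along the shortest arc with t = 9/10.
0.6695 + 0.2338i + 0.659j + 0.2505k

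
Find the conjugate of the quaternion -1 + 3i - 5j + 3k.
-1 - 3i + 5j - 3k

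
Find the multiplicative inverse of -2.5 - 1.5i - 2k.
-0.2 + 0.12i + 0.16k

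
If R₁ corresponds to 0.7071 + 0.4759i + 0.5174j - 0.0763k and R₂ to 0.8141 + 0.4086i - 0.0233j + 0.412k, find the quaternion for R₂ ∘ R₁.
0.4247 + 0.465i + 0.632j + 0.4517k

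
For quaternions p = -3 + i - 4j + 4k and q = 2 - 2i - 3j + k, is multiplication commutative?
No: pq = -20 + 16i - 8j - 6k ≠ -20 + 10j + 16k = qp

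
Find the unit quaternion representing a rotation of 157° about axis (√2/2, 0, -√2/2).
0.1994 + 0.6929i - 0.6929k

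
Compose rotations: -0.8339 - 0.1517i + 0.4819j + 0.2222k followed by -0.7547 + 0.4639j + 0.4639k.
0.3027 - 0.006i - 0.8209j - 0.4842k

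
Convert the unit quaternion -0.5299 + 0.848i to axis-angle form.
axis = (1, 0, 0), θ = 244°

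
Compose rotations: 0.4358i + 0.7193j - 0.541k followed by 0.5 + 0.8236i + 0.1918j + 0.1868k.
-0.3958 - 0.0202i + 0.8866j + 0.2383k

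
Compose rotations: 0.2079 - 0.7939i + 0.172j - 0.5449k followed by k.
0.5449 - 0.172i - 0.7939j + 0.2079k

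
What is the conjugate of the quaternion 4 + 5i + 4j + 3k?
4 - 5i - 4j - 3k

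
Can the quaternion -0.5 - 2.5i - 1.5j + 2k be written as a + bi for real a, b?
No. The quaternion -0.5 - 2.5i - 1.5j + 2k has j-coefficient y = -1.5 and k-coefficient z = 2, not both zero, so it does not lie in the complex subalgebra spanned by 1 and i.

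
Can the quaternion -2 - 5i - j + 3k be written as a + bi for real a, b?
No. The quaternion -2 - 5i - j + 3k has j-coefficient y = -1 and k-coefficient z = 3, not both zero, so it does not lie in the complex subalgebra spanned by 1 and i.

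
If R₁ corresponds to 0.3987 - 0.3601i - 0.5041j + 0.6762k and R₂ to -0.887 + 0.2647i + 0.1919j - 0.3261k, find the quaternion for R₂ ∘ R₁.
0.0589 + 0.3903i + 0.4621j - 0.7941k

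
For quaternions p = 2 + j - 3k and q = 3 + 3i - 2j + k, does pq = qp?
No: pq = 11 + i - 10j - 10k ≠ 11 + 11i + 8j - 4k = qp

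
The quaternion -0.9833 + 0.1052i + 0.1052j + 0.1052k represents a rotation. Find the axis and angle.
axis = (√3/3, √3/3, √3/3), θ = 339°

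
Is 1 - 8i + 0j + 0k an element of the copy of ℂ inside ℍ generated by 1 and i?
Yes. The quaternion 1 - 8i has j- and k-coefficients y = z = 0, so it lies in the complex subalgebra spanned by 1 and i.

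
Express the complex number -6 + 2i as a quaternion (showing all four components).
-6 + 2i + 0j + 0k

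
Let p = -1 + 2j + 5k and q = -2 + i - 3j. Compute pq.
8 + 14i + 4j - 12k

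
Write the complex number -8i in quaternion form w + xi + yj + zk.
0 - 8i + 0j + 0k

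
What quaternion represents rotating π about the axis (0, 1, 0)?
j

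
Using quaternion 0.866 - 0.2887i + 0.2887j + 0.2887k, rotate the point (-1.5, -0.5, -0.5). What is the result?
(-0.833, -1.167, 0.833)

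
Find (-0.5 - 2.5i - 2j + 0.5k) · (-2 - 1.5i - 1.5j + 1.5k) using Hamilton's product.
-6.5 + 3.5i + 7.75j - k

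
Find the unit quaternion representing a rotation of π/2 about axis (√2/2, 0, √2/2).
0.7071 + 0.5i + 0.5k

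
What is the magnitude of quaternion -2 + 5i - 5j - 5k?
√79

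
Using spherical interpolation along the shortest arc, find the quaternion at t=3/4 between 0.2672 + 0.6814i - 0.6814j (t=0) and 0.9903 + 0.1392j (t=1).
0.9647 + 0.2371i - 0.1146j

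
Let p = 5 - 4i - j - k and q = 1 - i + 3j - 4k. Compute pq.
-2i - j - 34k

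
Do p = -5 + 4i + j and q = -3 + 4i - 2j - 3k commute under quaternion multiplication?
No: pq = 1 - 35i + 19j + 3k ≠ 1 - 29i - 5j + 27k = qp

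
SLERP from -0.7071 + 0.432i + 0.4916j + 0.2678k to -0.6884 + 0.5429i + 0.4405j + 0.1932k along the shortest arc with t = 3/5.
-0.6976 + 0.4998i + 0.4621j + 0.2236k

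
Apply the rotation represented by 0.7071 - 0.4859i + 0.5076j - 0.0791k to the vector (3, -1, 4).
(4.977, 0.097, -1.106)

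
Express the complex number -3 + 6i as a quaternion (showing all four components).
-3 + 6i + 0j + 0k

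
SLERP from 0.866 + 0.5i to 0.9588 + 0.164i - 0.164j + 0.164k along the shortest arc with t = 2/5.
0.9229 + 0.3731i - 0.0673j + 0.0673k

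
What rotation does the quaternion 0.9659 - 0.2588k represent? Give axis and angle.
axis = (0, 0, -1), θ = π/6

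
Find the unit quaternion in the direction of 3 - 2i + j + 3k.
0.6255 - 0.417i + 0.2085j + 0.6255k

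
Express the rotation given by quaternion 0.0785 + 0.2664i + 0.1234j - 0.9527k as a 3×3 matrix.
[[-0.8457, 0.2153, -0.4882], [-0.0838, -0.9572, -0.277], [-0.527, -0.1933, 0.8276]]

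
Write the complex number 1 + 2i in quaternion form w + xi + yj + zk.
1 + 2i + 0j + 0k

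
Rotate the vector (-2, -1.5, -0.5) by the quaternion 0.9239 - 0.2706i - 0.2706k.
(-2.53, -0.311, 0.03)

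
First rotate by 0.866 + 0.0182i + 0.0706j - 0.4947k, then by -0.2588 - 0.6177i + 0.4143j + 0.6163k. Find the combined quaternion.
0.0628 - 0.7881i + 0.0462j + 0.6106k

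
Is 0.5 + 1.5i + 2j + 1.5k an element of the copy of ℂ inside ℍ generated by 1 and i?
No. The quaternion 0.5 + 1.5i + 2j + 1.5k has j-coefficient y = 2 and k-coefficient z = 1.5, not both zero, so it does not lie in the complex subalgebra spanned by 1 and i.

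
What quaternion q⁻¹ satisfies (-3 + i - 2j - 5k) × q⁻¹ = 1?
-0.0769 - 0.0256i + 0.0513j + 0.1282k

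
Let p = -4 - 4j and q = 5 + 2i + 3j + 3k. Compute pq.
-8 - 20i - 32j - 4k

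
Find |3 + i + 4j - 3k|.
√35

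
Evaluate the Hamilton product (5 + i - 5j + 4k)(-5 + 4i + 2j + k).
-23 + 2i + 50j + 7k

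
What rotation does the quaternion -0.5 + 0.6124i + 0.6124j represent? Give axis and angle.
axis = (√2/2, √2/2, 0), θ = 4π/3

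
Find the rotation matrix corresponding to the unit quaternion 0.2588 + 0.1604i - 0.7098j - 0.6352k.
[[-0.8146, 0.1011, -0.5712], [-0.5565, 0.1416, 0.8187], [0.1636, 0.9848, -0.0591]]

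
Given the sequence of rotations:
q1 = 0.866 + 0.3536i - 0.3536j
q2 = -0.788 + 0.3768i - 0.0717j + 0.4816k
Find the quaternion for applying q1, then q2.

q2 · q1 = -0.841 + 0.218i + 0.3868j + 0.3092k
-0.841 + 0.218i + 0.3868j + 0.3092k


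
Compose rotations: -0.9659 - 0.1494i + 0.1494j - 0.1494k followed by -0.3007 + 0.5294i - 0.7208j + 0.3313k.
0.5267 - 0.4082i + 0.6809j - 0.3037k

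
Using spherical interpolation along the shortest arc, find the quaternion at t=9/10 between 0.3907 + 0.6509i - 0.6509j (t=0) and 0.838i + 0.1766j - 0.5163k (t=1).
0.0486 + 0.8688i + 0.085j - 0.4854k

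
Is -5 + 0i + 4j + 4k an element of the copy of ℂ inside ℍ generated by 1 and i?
No. The quaternion -5 + 4j + 4k has j-coefficient y = 4 and k-coefficient z = 4, not both zero, so it does not lie in the complex subalgebra spanned by 1 and i.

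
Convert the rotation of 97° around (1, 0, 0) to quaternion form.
0.6626 + 0.749i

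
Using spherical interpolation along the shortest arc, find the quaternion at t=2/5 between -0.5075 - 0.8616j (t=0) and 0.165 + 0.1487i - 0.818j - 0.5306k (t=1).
-0.2589 + 0.0669i - 0.9335j - 0.2387k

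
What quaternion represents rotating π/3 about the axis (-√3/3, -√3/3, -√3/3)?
0.866 - 0.2887i - 0.2887j - 0.2887k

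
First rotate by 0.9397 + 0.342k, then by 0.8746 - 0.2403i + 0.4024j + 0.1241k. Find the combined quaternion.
0.7794 - 0.0882i + 0.4603j + 0.4157k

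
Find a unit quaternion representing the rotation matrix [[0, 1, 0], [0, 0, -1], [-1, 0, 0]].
-0.5 - 0.5i - 0.5j + 0.5k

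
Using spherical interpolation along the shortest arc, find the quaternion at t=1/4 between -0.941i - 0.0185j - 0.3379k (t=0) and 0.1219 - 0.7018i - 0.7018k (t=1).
0.0315 - 0.898i - 0.0141j - 0.4387k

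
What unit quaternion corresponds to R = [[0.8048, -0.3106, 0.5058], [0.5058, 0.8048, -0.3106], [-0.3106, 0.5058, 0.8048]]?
0.9239 + 0.2209i + 0.2209j + 0.2209k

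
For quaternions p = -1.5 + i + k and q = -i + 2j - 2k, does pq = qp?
No: pq = 3 - 0.5i - 2j + 5k ≠ 3 + 3.5i - 4j + k = qp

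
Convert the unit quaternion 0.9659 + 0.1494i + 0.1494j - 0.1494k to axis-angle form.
axis = (√3/3, √3/3, -√3/3), θ = π/6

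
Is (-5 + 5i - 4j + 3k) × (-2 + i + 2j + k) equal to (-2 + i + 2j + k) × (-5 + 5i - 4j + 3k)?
No: pq = 10 - 25i - 4j + 3k ≠ 10 - 5i - 25k = qp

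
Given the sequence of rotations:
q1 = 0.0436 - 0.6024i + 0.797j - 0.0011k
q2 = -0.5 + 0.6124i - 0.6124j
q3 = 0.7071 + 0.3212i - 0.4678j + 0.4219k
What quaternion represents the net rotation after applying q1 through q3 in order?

q2 · q1 = 0.8352 + 0.3286i - 0.4245j + 0.1197k
q3 · q2 · q1 = 0.2359 + 0.6237i - 0.5907j + 0.4544k
0.2359 + 0.6237i - 0.5907j + 0.4544k


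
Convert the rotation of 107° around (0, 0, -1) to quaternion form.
0.5948 - 0.8039k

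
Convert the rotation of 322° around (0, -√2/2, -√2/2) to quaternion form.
-0.9455 - 0.2302j - 0.2302k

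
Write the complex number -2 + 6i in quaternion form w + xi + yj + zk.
-2 + 6i + 0j + 0k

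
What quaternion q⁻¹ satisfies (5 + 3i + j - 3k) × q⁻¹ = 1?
0.1136 - 0.0682i - 0.0227j + 0.0682k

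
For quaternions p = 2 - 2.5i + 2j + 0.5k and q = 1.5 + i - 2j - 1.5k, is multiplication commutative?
No: pq = 10.25 - 3.75i - 4.25j + 0.75k ≠ 10.25 + 0.25i + 2.25j - 5.25k = qp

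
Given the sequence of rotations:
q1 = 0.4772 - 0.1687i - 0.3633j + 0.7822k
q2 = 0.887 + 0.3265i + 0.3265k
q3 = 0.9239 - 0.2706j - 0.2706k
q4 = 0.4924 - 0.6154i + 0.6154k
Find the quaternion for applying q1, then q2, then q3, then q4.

q2 · q1 = 0.223 + 0.1248i - 0.6327j + 0.731k
q3 · q2 · q1 = 0.2326 - 0.2537i - 0.6787j + 0.6488k
q4 · q3 · q2 · q1 = -0.4409 + 0.1496i - 0.091j + 0.8803k
-0.4409 + 0.1496i - 0.091j + 0.8803k


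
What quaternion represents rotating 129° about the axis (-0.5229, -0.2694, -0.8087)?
0.4305 - 0.472i - 0.2432j - 0.7299k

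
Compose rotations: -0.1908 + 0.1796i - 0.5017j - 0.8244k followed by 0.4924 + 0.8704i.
-0.2503 - 0.0776i + 0.4705j - 0.8426k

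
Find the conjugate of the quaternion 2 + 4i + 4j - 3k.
2 - 4i - 4j + 3k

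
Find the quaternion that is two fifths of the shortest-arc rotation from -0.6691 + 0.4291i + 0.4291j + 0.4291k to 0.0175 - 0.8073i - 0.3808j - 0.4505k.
-0.4364 + 0.6269i + 0.441j + 0.4713k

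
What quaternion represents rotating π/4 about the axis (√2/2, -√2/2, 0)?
0.9239 + 0.2706i - 0.2706j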